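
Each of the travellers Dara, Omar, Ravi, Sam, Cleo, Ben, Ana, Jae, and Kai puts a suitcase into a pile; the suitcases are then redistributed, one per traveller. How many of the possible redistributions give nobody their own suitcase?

133496

This is the derangement count D_9: permutations of 9 items with no fixed point.
By inclusion–exclusion this is Σ_{j=0}^{9} (−1)^j C(9,j)·(9−j)!.
Computing: 362880 − 362880 + 181440 − 60480 + 15120 − 3024 + 504 − 72 + 9 − 1 = 133496.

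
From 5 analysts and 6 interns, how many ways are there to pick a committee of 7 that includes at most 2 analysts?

65

Split by how many analysts are chosen (0 through 2).
Sum: C(5,0)·C(6,7) + C(5,1)·C(6,6) + C(5,2)·C(6,5) = 0 + 5 + 60 = 65.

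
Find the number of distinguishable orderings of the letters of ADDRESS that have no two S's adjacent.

There are 7!/(2!·2!) = 1260 arrangements of ADDRESS in total.
Arrangements with the S's together: treat SS as one letter, giving (6)!/(2!) = 360.
Subtracting, 1260 − 360 = 900 arrangements keep the S's apart.

900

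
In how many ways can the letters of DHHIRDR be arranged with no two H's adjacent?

There are 7!/(2!·2!·2!) = 630 arrangements of DHHIRDR in total.
Arrangements with the H's together: treat HH as one letter, giving (6)!/(2!·2!) = 180.
Hence 630 − 180 = 450.

450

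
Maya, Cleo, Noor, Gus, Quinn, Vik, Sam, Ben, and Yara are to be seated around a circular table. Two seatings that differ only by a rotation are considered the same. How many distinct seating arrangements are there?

Fix one person's seat to break rotational symmetry; the remaining 8 people can be arranged in (8)! = 40320 ways.

40320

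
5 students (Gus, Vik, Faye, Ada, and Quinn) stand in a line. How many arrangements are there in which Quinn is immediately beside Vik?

48

Glue Quinn and Vik into one block (2 internal orders), leaving 4 units to arrange in a row.
So the count is 2·(4)! = 48.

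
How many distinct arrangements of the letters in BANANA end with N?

20

Fix N in the last position and arrange the remaining 5 letters.
Those 5 letters have A appearing 3 times, giving (5)!/(3!) = 20.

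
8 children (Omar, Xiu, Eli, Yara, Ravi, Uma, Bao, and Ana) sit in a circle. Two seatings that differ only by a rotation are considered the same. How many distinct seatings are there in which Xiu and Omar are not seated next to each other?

3600

All circular seatings of 8 people number (7)! = 5040.
Seatings with Xiu beside Omar: treat them as a block with 2 internal orders, giving 2 × (6)! = 1440.
Subtracting, 5040 − 1440 = 3600.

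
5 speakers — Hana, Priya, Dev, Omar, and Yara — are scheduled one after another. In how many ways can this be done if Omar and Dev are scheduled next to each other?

48

Glue Omar and Dev into one block (2 internal orders), leaving 4 units to arrange in a row.
That gives 2 × 4! = 2 × 24 = 48.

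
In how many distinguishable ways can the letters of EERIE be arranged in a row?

20

Letter multiplicities in EERIE: E×3, I×1, R×1.
Dividing 5! = 120 by 3! = 6 for the repeated letters gives 20.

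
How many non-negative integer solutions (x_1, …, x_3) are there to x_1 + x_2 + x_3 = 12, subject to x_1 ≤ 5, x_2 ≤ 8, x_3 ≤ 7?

Without the upper bounds there are C(14,2) = 91 ways to split 12 among 3 variables.
Subtract solutions that violate a single cap (substitute x_i' = x_i − (cap_i+1)): x_1 ≥ 6 gives C(8,2) = 28; x_2 ≥ 9 gives C(5,2) = 10; x_3 ≥ 8 gives C(6,2) = 15. Together 53.
No two caps can be exceeded simultaneously, so the pair terms are all 0.
By inclusion–exclusion the count is 91 − 53 + 0 = 38.

38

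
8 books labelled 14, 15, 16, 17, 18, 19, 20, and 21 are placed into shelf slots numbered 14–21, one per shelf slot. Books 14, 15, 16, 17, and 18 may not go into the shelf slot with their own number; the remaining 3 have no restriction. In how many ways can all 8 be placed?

21234

Let Aᵢ (for 14 ≤ i ≤ 18) be the placements that put book i in its forbidden shelf slot. Any j of these fix j positions, leaving (8−j)! ways to fill the rest, and there are C(5,j) ways to pick which j.
By inclusion–exclusion, the number of valid placements is Σ_{j=0}^{5} (−1)^j C(5,j)·(8−j)!.
Computing: 40320 − 25200 + 7200 − 1200 + 120 − 6 = 21234.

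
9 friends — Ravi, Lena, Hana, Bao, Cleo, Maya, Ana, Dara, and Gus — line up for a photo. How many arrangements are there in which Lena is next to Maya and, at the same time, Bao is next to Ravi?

Treat {Lena,Maya} as one block (2 orders) and {Bao,Ravi} as another (2 orders).
That leaves 7 units to arrange: 2 × 2 × 7! = 4 × 5040 = 20160.

20160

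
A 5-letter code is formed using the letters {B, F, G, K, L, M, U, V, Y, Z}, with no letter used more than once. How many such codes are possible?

30240

Choose and order 5 of the 10 symbols: the first letter has 10 options, the next 9, and so on down to 6.
That product is 10 × 9 × 8 × 7 × 6 = 30240.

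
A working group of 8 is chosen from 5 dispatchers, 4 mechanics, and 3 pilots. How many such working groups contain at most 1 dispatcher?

Split by how many dispatchers are chosen (0 through 1).
Sum: C(5,0)·C(7,8) + C(5,1)·C(7,7) = 0 + 5 = 5.

5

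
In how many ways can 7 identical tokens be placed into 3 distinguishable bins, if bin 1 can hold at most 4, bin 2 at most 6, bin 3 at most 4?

By stars and bars, unrestricted non-negative solutions to x_1+…+x_3 = 7 number C(7+2,2) = 36.
Subtract solutions that violate a single cap (substitute x_i' = x_i − (cap_i+1)): x_1 ≥ 5 gives C(4,2) = 6; x_2 ≥ 7 gives C(2,2) = 1; x_3 ≥ 5 gives C(4,2) = 6. Together 13.
No two caps can be exceeded simultaneously, so the pair terms are all 0.
By inclusion–exclusion the count is 36 − 13 + 0 = 23.

23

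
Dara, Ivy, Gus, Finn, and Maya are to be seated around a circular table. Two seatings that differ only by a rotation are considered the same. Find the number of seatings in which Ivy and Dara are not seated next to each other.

All circular seatings of 5 people number (4)! = 24.
Those with Ivy next to Dara: fuse the pair into one unit and seat 4 units around a circle — 2·(3)! = 12.
Subtracting, 24 − 12 = 12.

12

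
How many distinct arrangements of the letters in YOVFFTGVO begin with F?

10080

Fix F in the first position and arrange the remaining 8 letters.
Those 8 letters have O appearing twice and V appearing twice, giving (8)!/(2!·2!) = 10080.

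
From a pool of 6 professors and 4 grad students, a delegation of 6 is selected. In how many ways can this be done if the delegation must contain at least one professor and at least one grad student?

209

With no constraint there are C(10,6) = 210 possible selections.
Subtract selections that omit an entire group: no professors → C(4,6) = 0; no grad students → C(6,6) = 1.
Both groups omitted at once is impossible, so 210 − 1 = 209.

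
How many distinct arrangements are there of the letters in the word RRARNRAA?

The 8 letters of RRARNRAA have repeats: A appearing 3 times and R appearing 4 times.
The number of distinct arrangements is 8!/(4!·3!) = 40320/144 = 280.

280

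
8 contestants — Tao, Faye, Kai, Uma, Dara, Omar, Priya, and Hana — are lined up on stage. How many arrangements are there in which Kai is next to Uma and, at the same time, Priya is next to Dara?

2880

Treat {Kai,Uma} as one block (2 orders) and {Priya,Dara} as another (2 orders).
That leaves 6 units to arrange: 2 × 2 × 6! = 4 × 720 = 2880.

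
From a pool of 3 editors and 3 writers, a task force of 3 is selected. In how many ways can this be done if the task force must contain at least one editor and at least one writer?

18

With no constraint there are C(6,3) = 20 possible selections.
Subtract selections that omit an entire group: no editors → C(3,3) = 1; no writers → C(3,3) = 1.
Both groups omitted at once is impossible, so 20 − 2 = 18.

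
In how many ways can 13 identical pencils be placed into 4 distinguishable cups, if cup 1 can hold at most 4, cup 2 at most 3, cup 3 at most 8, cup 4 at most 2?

Ignoring the caps, the number of non-negative solutions to x_1+…+x_4 = 13 is C(16,3) = 560.
Subtract solutions that violate a single cap (substitute x_i' = x_i − (cap_i+1)): x_1 ≥ 5 gives C(11,3) = 165; x_2 ≥ 4 gives C(12,3) = 220; x_3 ≥ 9 gives C(7,3) = 35; x_4 ≥ 3 gives C(13,3) = 286. Together 706.
Add back pairs where two caps are both exceeded: 35 + 0 + 56 + 1 + 84 + 4 = 180.
Subtract triples: 0 + 4 + 0 + 0 = 4.
By inclusion–exclusion the count is 560 − 706 + 180 − 4 = 30.

30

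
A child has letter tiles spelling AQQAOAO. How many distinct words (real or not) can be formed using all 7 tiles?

The 7 letters of AQQAOAO have repeats: A appearing 3 times, O appearing twice, and Q appearing twice.
The number of distinct arrangements is 7!/(3!·2!·2!) = 5040/24 = 210.

210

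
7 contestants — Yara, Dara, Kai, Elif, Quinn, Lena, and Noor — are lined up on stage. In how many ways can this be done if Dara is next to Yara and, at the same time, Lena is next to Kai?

480

Treat {Dara,Yara} as one block (2 orders) and {Lena,Kai} as another (2 orders).
That leaves 5 units to arrange: 2 × 2 × 5! = 4 × 120 = 480.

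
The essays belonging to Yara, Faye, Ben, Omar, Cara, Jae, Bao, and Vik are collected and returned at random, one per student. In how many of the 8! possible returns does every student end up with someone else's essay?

14833

Count assignments avoiding every fixed point. For any j of the 8 students fixed to their own essay, the other 8−j can be arranged in (8−j)! ways.
By inclusion–exclusion this is Σ_{j=0}^{8} (−1)^j C(8,j)·(8−j)!.
Computing: 40320 − 40320 + 20160 − 6720 + 1680 − 336 + 56 − 8 + 1 = 14833.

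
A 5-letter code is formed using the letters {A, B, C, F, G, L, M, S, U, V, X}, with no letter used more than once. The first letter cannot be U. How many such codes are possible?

50400

The first letter has 11−1 = 10 choices (anything except U).
The remaining 4 letters are filled from the other 10 symbols without repetition: 10 × 9 × 8 × 7 = 5040.
Total: 10 × 5040 = 50400.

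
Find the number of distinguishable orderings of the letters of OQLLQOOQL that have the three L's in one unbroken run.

140

Treat the 3 copies of L as a single block. The multiset to arrange is then {LLL, O, O, O, Q, Q, Q}, 7 items in all.
That gives (7)!/(3!·3!) = 140 arrangements.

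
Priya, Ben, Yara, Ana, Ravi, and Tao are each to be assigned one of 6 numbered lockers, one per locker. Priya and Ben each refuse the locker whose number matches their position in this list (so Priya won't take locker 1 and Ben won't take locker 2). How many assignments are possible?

Let Aᵢ (for i ∈ {1, 2}) be the placements that put person i in their forbidden locker. Any j of these fix j positions, leaving (6−j)! ways to fill the rest, and there are C(2,j) ways to pick which j.
By inclusion–exclusion, the number of valid placements is Σ_{j=0}^{2} (−1)^j C(2,j)·(6−j)!.
Computing: 720 − 240 + 24 = 504.

504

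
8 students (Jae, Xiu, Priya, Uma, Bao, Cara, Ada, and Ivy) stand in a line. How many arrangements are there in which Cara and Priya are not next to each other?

30240

Of the 8! = 40320 arrangements, those with Cara and Priya adjacent number 2 × 7! = 10080 (treat the pair as a block with 2 internal orders).
Complementary counting: 40320 − 10080 = 30240.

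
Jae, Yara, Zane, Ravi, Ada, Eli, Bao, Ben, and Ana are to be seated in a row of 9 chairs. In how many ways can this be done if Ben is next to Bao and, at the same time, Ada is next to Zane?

Treat {Ben,Bao} as one block (2 orders) and {Ada,Zane} as another (2 orders).
That leaves 7 units to arrange: 2 × 2 × 7! = 4 × 5040 = 20160.

20160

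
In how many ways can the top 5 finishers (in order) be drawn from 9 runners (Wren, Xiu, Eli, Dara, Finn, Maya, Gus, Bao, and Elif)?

15120

There are 9 choices for 1st place, 8 for 2nd, and so on down to 5 for position 5.
That gives 9 × 8 × 7 × 6 × 5 = 15120.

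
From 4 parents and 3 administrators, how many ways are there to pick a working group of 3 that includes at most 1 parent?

Split by how many parents are chosen (0 through 1).
Sum: C(4,0)·C(3,3) + C(4,1)·C(3,2) = 1 + 12 = 13.

13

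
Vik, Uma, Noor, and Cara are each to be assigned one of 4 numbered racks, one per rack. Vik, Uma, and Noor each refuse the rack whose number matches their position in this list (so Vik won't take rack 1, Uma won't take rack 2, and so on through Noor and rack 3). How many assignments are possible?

Let Aᵢ (for i ∈ {1, 2, 3}) be the placements that put person i in their forbidden rack. Any j of these fix j positions, leaving (4−j)! ways to fill the rest, and there are C(3,j) ways to pick which j.
By inclusion–exclusion, the number of valid placements is Σ_{j=0}^{3} (−1)^j C(3,j)·(4−j)!.
Computing: 24 − 18 + 6 − 1 = 11.

11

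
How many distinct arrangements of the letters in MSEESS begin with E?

With the first slot taken by E, it remains to arrange the other 5 letters (MSESS).
Those 5 letters have S appearing 3 times, giving (5)!/(3!) = 20.

20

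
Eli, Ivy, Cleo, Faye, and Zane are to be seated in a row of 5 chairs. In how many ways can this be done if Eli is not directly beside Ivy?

There are 5! = 120 arrangements in all. If Eli and Ivy are adjacent, merging them into one block gives 2·(4)! = 48 arrangements.
So 120 − 48 = 72 arrangements keep them apart.

72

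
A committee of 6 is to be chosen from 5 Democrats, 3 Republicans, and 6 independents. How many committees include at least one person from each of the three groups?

2430

Total 6-person selections from all 14: C(14,6) = 3003.
Subtract selections that omit an entire group: no Democrats → C(9,6) = 84; no Republicans → C(11,6) = 462; no independents → C(8,6) = 28.
Add back selections omitting two groups (i.e. drawn from a single group): C(5,6) + C(3,6) + C(6,6) = 1.
By inclusion–exclusion: 3003 − 574 + 1 = 2430.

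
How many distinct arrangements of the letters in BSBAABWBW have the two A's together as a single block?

840

Treat the 2 copies of A as a single block. The multiset to arrange is then {AA, B, B, B, B, S, W, W}, 8 items in all.
That gives (8)!/(4!·2!) = 840 arrangements.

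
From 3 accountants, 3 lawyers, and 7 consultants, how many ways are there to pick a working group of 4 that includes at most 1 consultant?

155

Split by how many consultants are chosen (0 through 1).
Sum: C(7,0)·C(6,4) + C(7,1)·C(6,3) = 15 + 140 = 155.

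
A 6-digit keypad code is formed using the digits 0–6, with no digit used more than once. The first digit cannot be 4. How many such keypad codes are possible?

The first digit has 7−1 = 6 choices (anything except 4).
The remaining 5 digits are filled from the other 6 symbols without repetition: 6 × 5 × 4 × 3 × 2 = 720.
Total: 6 × 720 = 4320.

4320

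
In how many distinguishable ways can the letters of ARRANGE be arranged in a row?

The 7 letters of ARRANGE have repeats: A appearing twice and R appearing twice.
Dividing 7! = 5040 by 2!·2! = 4 for the repeated letters gives 1260.

1260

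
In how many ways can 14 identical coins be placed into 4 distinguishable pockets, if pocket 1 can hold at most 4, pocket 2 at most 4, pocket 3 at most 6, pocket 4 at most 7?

By stars and bars, unrestricted non-negative solutions to x_1+…+x_4 = 14 number C(14+3,3) = 680.
Subtract solutions that violate a single cap (substitute x_i' = x_i − (cap_i+1)): x_1 ≥ 5 gives C(12,3) = 220; x_2 ≥ 5 gives C(12,3) = 220; x_3 ≥ 7 gives C(10,3) = 120; x_4 ≥ 8 gives C(9,3) = 84. Together 644.
Add back pairs where two caps are both exceeded: 35 + 10 + 4 + 10 + 4 + 0 = 63.
By inclusion–exclusion the count is 680 − 644 + 63 = 99.

99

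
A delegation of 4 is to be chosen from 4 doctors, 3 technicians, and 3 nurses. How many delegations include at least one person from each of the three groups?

126

Unrestricted: C(10,4) = 210 ways to pick any 4 of the 10.
Selections missing a whole group: no doctors → C(6,4) = 15; no technicians → C(7,4) = 35; no nurses → C(7,4) = 35.
Add back selections omitting two groups (i.e. drawn from a single group): C(4,4) + C(3,4) + C(3,4) = 1.
By inclusion–exclusion: 210 − 85 + 1 = 126.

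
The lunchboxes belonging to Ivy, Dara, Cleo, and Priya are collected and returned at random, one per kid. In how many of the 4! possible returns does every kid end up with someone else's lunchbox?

9

This is the derangement count D_4: permutations of 4 items with no fixed point.
By inclusion–exclusion this is Σ_{j=0}^{4} (−1)^j C(4,j)·(4−j)!.
Computing: 24 − 24 + 12 − 4 + 1 = 9.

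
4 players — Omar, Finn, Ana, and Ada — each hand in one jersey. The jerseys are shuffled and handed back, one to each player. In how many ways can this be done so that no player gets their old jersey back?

9

Let Aᵢ be the assignments in which player i gets their old jersey. We want the size of the complement of A₁∪…∪A_4.
By inclusion–exclusion this is Σ_{j=0}^{4} (−1)^j C(4,j)·(4−j)!.
Computing: 24 − 24 + 12 − 4 + 1 = 9.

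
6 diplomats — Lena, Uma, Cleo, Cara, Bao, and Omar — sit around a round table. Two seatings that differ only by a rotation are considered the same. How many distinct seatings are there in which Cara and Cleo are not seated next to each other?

Without the restriction there are (5)! = 120 seatings.
Those with Cara next to Cleo: fuse the pair into one unit and seat 5 units around a circle — 2·(4)! = 48.
Subtracting, 120 − 48 = 72.

72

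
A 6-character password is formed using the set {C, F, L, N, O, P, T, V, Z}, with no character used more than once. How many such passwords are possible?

This is a permutation of 6 out of 9: P(9,6) = 9!/3!.
That product is 9 × 8 × 7 × 6 × 5 × 4 = 60480.

60480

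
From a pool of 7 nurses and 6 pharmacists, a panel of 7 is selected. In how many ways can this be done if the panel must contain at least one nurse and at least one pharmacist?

Unrestricted: C(13,7) = 1716 ways to pick any 7 of the 13.
Subtract selections that omit an entire group: no nurses → C(6,7) = 0; no pharmacists → C(7,7) = 1.
Both groups omitted at once is impossible, so 1716 − 1 = 1715.

1715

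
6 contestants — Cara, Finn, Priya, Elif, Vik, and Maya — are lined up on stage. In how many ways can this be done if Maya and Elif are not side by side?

Of the 6! = 720 arrangements, those with Maya and Elif adjacent number 2 × 5! = 240 (treat the pair as a block with 2 internal orders).
Complementary counting: 720 − 240 = 480.

480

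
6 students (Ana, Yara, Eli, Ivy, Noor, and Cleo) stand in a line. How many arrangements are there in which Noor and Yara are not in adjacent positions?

There are 6! = 720 arrangements in all. If Noor and Yara are adjacent, merging them into one block gives 2·(5)! = 240 arrangements.
Complementary counting: 720 − 240 = 480.

480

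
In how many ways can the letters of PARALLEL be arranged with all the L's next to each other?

Treat the 3 copies of L as a single block. The multiset to arrange is then {LLL, A, A, E, P, R}, 6 items in all.
That gives (6)!/(2!) = 360 arrangements.

360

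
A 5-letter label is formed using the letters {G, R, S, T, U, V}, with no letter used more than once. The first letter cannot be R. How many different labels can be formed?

The first letter has 6−1 = 5 choices (anything except R).
The remaining 4 letters are filled from the other 5 symbols without repetition: 5 × 4 × 3 × 2 = 120.
Total: 5 × 120 = 600.

600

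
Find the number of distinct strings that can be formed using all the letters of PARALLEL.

PARALLEL has 8 letters with A appearing twice and L appearing 3 times.
The number of distinct arrangements is 8!/(3!·2!) = 40320/12 = 3360.

3360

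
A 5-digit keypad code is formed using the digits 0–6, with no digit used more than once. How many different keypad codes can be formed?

With no repetition, fill the 5 digits in order: 7 choices, then 6, down to 3.
7 × 6 × 5 × 4 × 3 = 2520.

2520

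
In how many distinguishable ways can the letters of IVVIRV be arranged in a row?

Letter multiplicities in IVVIRV: I×2, R×1, V×3.
So there are 6! / (3!·2!) = 60 distinguishable arrangements.

60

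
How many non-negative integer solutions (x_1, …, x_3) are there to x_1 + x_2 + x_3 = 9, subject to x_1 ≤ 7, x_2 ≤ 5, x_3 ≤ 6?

By stars and bars, unrestricted non-negative solutions to x_1+…+x_3 = 9 number C(9+2,2) = 55.
Subtract solutions that violate a single cap (substitute x_i' = x_i − (cap_i+1)): x_1 ≥ 8 gives C(3,2) = 3; x_2 ≥ 6 gives C(5,2) = 10; x_3 ≥ 7 gives C(4,2) = 6. Together 19.
No two caps can be exceeded simultaneously, so the pair terms are all 0.
By inclusion–exclusion the count is 55 − 19 + 0 = 36.

36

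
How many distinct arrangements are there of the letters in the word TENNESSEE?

TENNESSEE has 9 letters with E appearing 4 times, N appearing twice, and S appearing twice.
So there are 9! / (4!·2!·2!) = 3780 distinguishable arrangements.

3780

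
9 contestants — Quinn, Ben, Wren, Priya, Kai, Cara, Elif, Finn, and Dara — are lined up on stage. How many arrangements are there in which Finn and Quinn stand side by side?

Place the 7 others and the Finn-Quinn pair as 8 objects in a line; the pair has 2 internal arrangements.
So the count is 2·(8)! = 80640.

80640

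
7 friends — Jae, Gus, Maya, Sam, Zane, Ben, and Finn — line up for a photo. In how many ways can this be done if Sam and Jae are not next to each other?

Of the 7! = 5040 arrangements, those with Sam and Jae adjacent number 2 × 6! = 1440 (treat the pair as a block with 2 internal orders).
So 5040 − 1440 = 3600 arrangements keep them apart.

3600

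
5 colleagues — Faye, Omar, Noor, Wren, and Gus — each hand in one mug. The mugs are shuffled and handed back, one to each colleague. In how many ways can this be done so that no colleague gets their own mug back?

Count assignments avoiding every fixed point. For any j of the 5 colleagues fixed to their own mug, the other 5−j can be arranged in (5−j)! ways.
By inclusion–exclusion this is Σ_{j=0}^{5} (−1)^j C(5,j)·(5−j)!.
Computing: 120 − 120 + 60 − 20 + 5 − 1 = 44.

44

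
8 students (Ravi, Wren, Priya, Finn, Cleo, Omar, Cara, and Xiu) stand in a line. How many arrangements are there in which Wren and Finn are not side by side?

Of the 8! = 40320 arrangements, those with Wren and Finn adjacent number 2 × 7! = 10080 (treat the pair as a block with 2 internal orders).
Complementary counting: 40320 − 10080 = 30240.

30240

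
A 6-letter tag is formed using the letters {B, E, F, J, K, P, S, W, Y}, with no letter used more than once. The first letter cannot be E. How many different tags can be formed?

53760

The first letter has 9−1 = 8 choices (anything except E).
The remaining 5 letters are filled from the other 8 symbols without repetition: 8 × 7 × 6 × 5 × 4 = 6720.
Total: 8 × 6720 = 53760.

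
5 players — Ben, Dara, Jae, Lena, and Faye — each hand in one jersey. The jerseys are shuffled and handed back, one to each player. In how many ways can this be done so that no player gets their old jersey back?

44

Count assignments avoiding every fixed point. For any j of the 5 players fixed to their old jersey, the other 5−j can be arranged in (5−j)! ways.
By inclusion–exclusion this is Σ_{j=0}^{5} (−1)^j C(5,j)·(5−j)!.
Computing: 120 − 120 + 60 − 20 + 5 − 1 = 44.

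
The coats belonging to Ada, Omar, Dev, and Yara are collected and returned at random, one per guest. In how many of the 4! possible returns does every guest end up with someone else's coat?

9

Count assignments avoiding every fixed point. For any j of the 4 guests fixed to their own coat, the other 4−j can be arranged in (4−j)! ways.
By inclusion–exclusion this is Σ_{j=0}^{4} (−1)^j C(4,j)·(4−j)!.
Computing: 24 − 24 + 12 − 4 + 1 = 9.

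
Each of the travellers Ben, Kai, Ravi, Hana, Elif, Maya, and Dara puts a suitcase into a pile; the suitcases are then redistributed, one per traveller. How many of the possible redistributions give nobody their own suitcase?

This is the derangement count D_7: permutations of 7 items with no fixed point.
By inclusion–exclusion this is Σ_{j=0}^{7} (−1)^j C(7,j)·(7−j)!.
Computing: 5040 − 5040 + 2520 − 840 + 210 − 42 + 7 − 1 = 1854.

1854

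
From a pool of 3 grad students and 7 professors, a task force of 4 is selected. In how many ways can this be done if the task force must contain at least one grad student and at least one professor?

175

Total 4-person selections from all 10: C(10,4) = 210.
Subtract selections that omit an entire group: no grad students → C(7,4) = 35; no professors → C(3,4) = 0.
Both groups omitted at once is impossible, so 210 − 35 = 175.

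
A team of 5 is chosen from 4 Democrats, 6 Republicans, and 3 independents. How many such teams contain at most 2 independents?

Split by how many independents are chosen (0 through 2).
Sum: C(3,0)·C(10,5) + C(3,1)·C(10,4) + C(3,2)·C(10,3) = 252 + 630 + 360 = 1242.

1242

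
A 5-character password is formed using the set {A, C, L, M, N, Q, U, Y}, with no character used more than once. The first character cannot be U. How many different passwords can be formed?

The first character has 8−1 = 7 choices (anything except U).
The remaining 4 characters are filled from the other 7 symbols without repetition: 7 × 6 × 5 × 4 = 840.
Total: 7 × 840 = 5880.

5880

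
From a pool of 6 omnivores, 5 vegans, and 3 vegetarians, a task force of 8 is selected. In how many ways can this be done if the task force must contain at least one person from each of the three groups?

2828

With no constraint there are C(14,8) = 3003 possible selections.
Selections missing a whole group: no omnivores → C(8,8) = 1; no vegans → C(9,8) = 9; no vegetarians → C(11,8) = 165.
Add back selections omitting two groups (i.e. drawn from a single group): C(6,8) + C(5,8) + C(3,8) = 0.
By inclusion–exclusion: 3003 − 175 + 0 = 2828.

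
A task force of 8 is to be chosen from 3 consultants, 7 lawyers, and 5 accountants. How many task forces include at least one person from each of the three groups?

5894

With no constraint there are C(15,8) = 6435 possible selections.
Subtract selections that omit an entire group: no consultants → C(12,8) = 495; no lawyers → C(8,8) = 1; no accountants → C(10,8) = 45.
Add back selections omitting two groups (i.e. drawn from a single group): C(3,8) + C(7,8) + C(5,8) = 0.
By inclusion–exclusion: 6435 − 541 + 0 = 5894.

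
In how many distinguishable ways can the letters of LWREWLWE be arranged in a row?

1680

The 8 letters of LWREWLWE have repeats: E appearing twice, L appearing twice, and W appearing 3 times.
Dividing 8! = 40320 by 3!·2!·2! = 24 for the repeated letters gives 1680.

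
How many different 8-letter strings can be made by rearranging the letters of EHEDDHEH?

The 8 letters of EHEDDHEH have repeats: D appearing twice, E appearing 3 times, and H appearing 3 times.
Dividing 8! = 40320 by 3!·3!·2! = 72 for the repeated letters gives 560.

560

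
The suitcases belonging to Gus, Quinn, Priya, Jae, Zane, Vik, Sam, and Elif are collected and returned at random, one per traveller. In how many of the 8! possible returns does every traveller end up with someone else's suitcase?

This is the derangement count D_8: permutations of 8 items with no fixed point.
By inclusion–exclusion this is Σ_{j=0}^{8} (−1)^j C(8,j)·(8−j)!.
Computing: 40320 − 40320 + 20160 − 6720 + 1680 − 336 + 56 − 8 + 1 = 14833.

14833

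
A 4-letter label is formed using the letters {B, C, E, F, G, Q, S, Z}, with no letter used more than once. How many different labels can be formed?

1680

This is a permutation of 4 out of 8: P(8,4) = 8!/4!.
That product is 8 × 7 × 6 × 5 = 1680.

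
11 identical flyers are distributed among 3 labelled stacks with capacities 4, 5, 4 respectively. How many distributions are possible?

Without the upper bounds there are C(13,2) = 78 ways to split 11 among 3 stacks.
Subtract solutions that violate a single cap (substitute x_i' = x_i − (cap_i+1)): x_1 ≥ 5 gives C(8,2) = 28; x_2 ≥ 6 gives C(7,2) = 21; x_3 ≥ 5 gives C(8,2) = 28. Together 77.
Add back pairs where two caps are both exceeded: 1 + 3 + 1 = 5.
By inclusion–exclusion the count is 78 − 77 + 5 = 6.

6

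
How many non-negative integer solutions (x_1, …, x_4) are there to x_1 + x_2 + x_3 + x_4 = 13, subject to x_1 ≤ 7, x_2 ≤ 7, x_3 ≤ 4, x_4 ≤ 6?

205

Without the upper bounds there are C(16,3) = 560 ways to split 13 among 4 variables.
Subtract solutions that violate a single cap (substitute x_i' = x_i − (cap_i+1)): x_1 ≥ 8 gives C(8,3) = 56; x_2 ≥ 8 gives C(8,3) = 56; x_3 ≥ 5 gives C(11,3) = 165; x_4 ≥ 7 gives C(9,3) = 84. Together 361.
Add back pairs where two caps are both exceeded: 0 + 1 + 0 + 1 + 0 + 4 = 6.
By inclusion–exclusion the count is 560 − 361 + 6 = 205.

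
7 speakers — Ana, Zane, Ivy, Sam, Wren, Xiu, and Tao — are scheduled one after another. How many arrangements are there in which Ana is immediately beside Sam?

Glue Ana and Sam into one block (2 internal orders), leaving 6 units to arrange in a row.
That gives 2 × 6! = 2 × 720 = 1440.

1440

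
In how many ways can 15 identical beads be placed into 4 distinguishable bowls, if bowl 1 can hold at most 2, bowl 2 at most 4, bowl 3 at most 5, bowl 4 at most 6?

10

Ignoring the caps, the number of non-negative solutions to x_1+…+x_4 = 15 is C(18,3) = 816.
Subtract solutions that violate a single cap (substitute x_i' = x_i − (cap_i+1)): x_1 ≥ 3 gives C(15,3) = 455; x_2 ≥ 5 gives C(13,3) = 286; x_3 ≥ 6 gives C(12,3) = 220; x_4 ≥ 7 gives C(11,3) = 165. Together 1126.
Add back pairs where two caps are both exceeded: 120 + 84 + 56 + 35 + 20 + 10 = 325.
Subtract triples: 4 + 1 + 0 + 0 = 5.
By inclusion–exclusion the count is 816 − 1126 + 325 − 5 = 10.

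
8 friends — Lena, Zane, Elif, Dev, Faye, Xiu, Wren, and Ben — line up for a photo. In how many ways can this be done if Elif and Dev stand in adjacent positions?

Treat {Elif, Dev} as a single unit. There are 7 units to order, and the pair itself can be ordered 2 ways.
So the count is 2·(7)! = 10080.

10080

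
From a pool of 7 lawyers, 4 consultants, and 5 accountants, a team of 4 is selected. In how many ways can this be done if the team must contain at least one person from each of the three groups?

910

Unrestricted: C(16,4) = 1820 ways to pick any 4 of the 16.
Subtract selections that omit an entire group: no lawyers → C(9,4) = 126; no consultants → C(12,4) = 495; no accountants → C(11,4) = 330.
Add back selections omitting two groups (i.e. drawn from a single group): C(7,4) + C(4,4) + C(5,4) = 41.
By inclusion–exclusion: 1820 − 951 + 41 = 910.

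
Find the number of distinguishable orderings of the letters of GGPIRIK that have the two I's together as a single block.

360

Treat the 2 copies of I as a single block. The multiset to arrange is then {II, G, G, K, P, R}, 6 items in all.
That gives (6)!/(2!) = 360 arrangements.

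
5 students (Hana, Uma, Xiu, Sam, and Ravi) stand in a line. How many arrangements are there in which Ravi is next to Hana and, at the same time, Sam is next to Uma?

24

Treat {Ravi,Hana} as one block (2 orders) and {Sam,Uma} as another (2 orders).
That leaves 3 units to arrange: 2 × 2 × 3! = 4 × 6 = 24.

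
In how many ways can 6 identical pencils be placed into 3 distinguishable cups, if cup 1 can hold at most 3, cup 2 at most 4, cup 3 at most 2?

9

By stars and bars, unrestricted non-negative solutions to x_1+…+x_3 = 6 number C(6+2,2) = 28.
Subtract solutions that violate a single cap (substitute x_i' = x_i − (cap_i+1)): x_1 ≥ 4 gives C(4,2) = 6; x_2 ≥ 5 gives C(3,2) = 3; x_3 ≥ 3 gives C(5,2) = 10. Together 19.
No two caps can be exceeded simultaneously, so the pair terms are all 0.
By inclusion–exclusion the count is 28 − 19 + 0 = 9.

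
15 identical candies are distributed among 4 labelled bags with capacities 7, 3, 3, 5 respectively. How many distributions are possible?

By stars and bars, unrestricted non-negative solutions to x_1+…+x_4 = 15 number C(15+3,3) = 816.
Subtract solutions that violate a single cap (substitute x_i' = x_i − (cap_i+1)): x_1 ≥ 8 gives C(10,3) = 120; x_2 ≥ 4 gives C(14,3) = 364; x_3 ≥ 4 gives C(14,3) = 364; x_4 ≥ 6 gives C(12,3) = 220. Together 1068.
Add back pairs where two caps are both exceeded: 20 + 20 + 4 + 120 + 56 + 56 = 276.
Subtract triples: 0 + 0 + 0 + 4 = 4.
By inclusion–exclusion the count is 816 − 1068 + 276 − 4 = 20.

20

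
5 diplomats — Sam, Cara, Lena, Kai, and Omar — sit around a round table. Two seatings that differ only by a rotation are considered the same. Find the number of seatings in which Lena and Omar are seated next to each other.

Treat {Lena, Omar} as one unit (2 internal orders) and seat the resulting 4 units around the table: (3)! circular arrangements.
So 2 × (3)! = 2 × 6 = 12.

12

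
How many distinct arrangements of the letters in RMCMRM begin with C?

10

Fix C in the first position and arrange the remaining 5 letters.
Those 5 letters have M appearing 3 times and R appearing twice, giving (5)!/(3!·2!) = 10.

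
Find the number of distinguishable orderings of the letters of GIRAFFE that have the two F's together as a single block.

720

Treat the 2 copies of F as a single block. The multiset to arrange is then {FF, A, E, G, I, R}, 6 items in all.
All 6 items are distinct, so there are (6)! = 720 arrangements.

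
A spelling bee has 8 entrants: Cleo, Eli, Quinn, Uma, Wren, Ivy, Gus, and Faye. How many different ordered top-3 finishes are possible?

There are 8 choices for 1st place, 7 for 2nd, and 6 for 3rd.
That gives 8 × 7 × 6 = 336.

336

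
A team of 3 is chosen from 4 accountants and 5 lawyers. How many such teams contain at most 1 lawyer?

34

Split by how many lawyers are chosen (0 through 1).
Sum: C(5,0)·C(4,3) + C(5,1)·C(4,2) = 4 + 30 = 34.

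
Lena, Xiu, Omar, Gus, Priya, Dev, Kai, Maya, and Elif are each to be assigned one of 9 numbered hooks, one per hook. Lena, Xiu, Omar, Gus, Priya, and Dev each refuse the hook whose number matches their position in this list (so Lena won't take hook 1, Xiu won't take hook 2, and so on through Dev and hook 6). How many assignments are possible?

Let Aᵢ (for 1 ≤ i ≤ 6) be the placements that put person i in their forbidden hook. Any j of these fix j positions, leaving (9−j)! ways to fill the rest, and there are C(6,j) ways to pick which j.
By inclusion–exclusion, the number of valid placements is Σ_{j=0}^{6} (−1)^j C(6,j)·(9−j)!.
Computing: 362880 − 241920 + 75600 − 14400 + 1800 − 144 + 6 = 183822.

183822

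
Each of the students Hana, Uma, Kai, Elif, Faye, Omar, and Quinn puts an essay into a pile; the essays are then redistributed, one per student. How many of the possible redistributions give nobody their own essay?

1854

This is the derangement count D_7: permutations of 7 items with no fixed point.
By inclusion–exclusion this is Σ_{j=0}^{7} (−1)^j C(7,j)·(7−j)!.
Computing: 5040 − 5040 + 2520 − 840 + 210 − 42 + 7 − 1 = 1854.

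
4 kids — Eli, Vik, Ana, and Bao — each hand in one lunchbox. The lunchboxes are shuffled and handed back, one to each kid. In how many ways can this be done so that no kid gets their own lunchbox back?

Count assignments avoiding every fixed point. For any j of the 4 kids fixed to their own lunchbox, the other 4−j can be arranged in (4−j)! ways.
By inclusion–exclusion this is Σ_{j=0}^{4} (−1)^j C(4,j)·(4−j)!.
Computing: 24 − 24 + 12 − 4 + 1 = 9.

9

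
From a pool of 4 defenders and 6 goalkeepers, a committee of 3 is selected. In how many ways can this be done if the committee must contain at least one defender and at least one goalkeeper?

96

Total 3-person selections from all 10: C(10,3) = 120.
Selections missing a whole group: no defenders → C(6,3) = 20; no goalkeepers → C(4,3) = 4.
Both groups omitted at once is impossible, so 120 − 24 = 96.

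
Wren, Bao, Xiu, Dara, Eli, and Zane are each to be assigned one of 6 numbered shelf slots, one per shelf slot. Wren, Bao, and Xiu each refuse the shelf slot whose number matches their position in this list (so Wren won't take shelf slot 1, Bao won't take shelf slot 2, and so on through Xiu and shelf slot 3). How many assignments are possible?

Let Aᵢ (for i ∈ {1, 2, 3}) be the placements that put person i in their forbidden shelf slot. Any j of these fix j positions, leaving (6−j)! ways to fill the rest, and there are C(3,j) ways to pick which j.
By inclusion–exclusion, the number of valid placements is Σ_{j=0}^{3} (−1)^j C(3,j)·(6−j)!.
Computing: 720 − 360 + 72 − 6 = 426.

426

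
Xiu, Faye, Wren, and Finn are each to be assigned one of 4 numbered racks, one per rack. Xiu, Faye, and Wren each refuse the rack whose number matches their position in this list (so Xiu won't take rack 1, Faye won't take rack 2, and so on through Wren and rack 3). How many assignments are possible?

11

Let Aᵢ (for i ∈ {1, 2, 3}) be the placements that put person i in their forbidden rack. Any j of these fix j positions, leaving (4−j)! ways to fill the rest, and there are C(3,j) ways to pick which j.
By inclusion–exclusion, the number of valid placements is Σ_{j=0}^{3} (−1)^j C(3,j)·(4−j)!.
Computing: 24 − 18 + 6 − 1 = 11.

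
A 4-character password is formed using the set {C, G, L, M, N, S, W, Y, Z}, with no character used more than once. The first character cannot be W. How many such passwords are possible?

The first character has 9−1 = 8 choices (anything except W).
The remaining 3 characters are filled from the other 8 symbols without repetition: 8 × 7 × 6 = 336.
Total: 8 × 336 = 2688.

2688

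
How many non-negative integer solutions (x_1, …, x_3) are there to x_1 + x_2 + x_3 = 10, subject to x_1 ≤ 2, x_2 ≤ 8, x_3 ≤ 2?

6

By stars and bars, unrestricted non-negative solutions to x_1+…+x_3 = 10 number C(10+2,2) = 66.
Subtract solutions that violate a single cap (substitute x_i' = x_i − (cap_i+1)): x_1 ≥ 3 gives C(9,2) = 36; x_2 ≥ 9 gives C(3,2) = 3; x_3 ≥ 3 gives C(9,2) = 36. Together 75.
Add back pairs where two caps are both exceeded: 0 + 15 + 0 = 15.
By inclusion–exclusion the count is 66 − 75 + 15 = 6.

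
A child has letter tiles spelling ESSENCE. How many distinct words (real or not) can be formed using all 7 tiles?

420

ESSENCE has 7 letters with E appearing 3 times and S appearing twice.
So there are 7! / (3!·2!) = 420 distinguishable arrangements.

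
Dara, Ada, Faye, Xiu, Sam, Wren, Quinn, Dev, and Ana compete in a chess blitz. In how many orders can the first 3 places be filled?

There are 9 choices for 1st place, 8 for 2nd, and 7 for 3rd.
That gives 9 × 8 × 7 = 504.

504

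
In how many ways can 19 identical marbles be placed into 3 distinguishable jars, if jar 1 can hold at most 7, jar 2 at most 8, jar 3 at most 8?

15

By stars and bars, unrestricted non-negative solutions to x_1+…+x_3 = 19 number C(19+2,2) = 210.
Subtract solutions that violate a single cap (substitute x_i' = x_i − (cap_i+1)): x_1 ≥ 8 gives C(13,2) = 78; x_2 ≥ 9 gives C(12,2) = 66; x_3 ≥ 9 gives C(12,2) = 66. Together 210.
Add back pairs where two caps are both exceeded: 6 + 6 + 3 = 15.
By inclusion–exclusion the count is 210 − 210 + 15 = 15.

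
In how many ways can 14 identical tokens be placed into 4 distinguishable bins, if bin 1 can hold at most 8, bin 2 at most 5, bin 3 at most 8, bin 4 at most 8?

By stars and bars, unrestricted non-negative solutions to x_1+…+x_4 = 14 number C(14+3,3) = 680.
Subtract solutions that violate a single cap (substitute x_i' = x_i − (cap_i+1)): x_1 ≥ 9 gives C(8,3) = 56; x_2 ≥ 6 gives C(11,3) = 165; x_3 ≥ 9 gives C(8,3) = 56; x_4 ≥ 9 gives C(8,3) = 56. Together 333.
No two caps can be exceeded simultaneously, so the pair terms are all 0.
By inclusion–exclusion the count is 680 − 333 + 0 = 347.

347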